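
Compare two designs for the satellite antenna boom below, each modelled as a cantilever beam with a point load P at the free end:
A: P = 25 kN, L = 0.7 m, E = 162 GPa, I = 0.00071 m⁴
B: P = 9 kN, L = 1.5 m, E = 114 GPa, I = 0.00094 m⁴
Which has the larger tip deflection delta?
Model: a cantilever beam with a point load P at the free end, so delta = (P·L^3) / (3·E·I) (SI units).
  A: delta = (25000 × 0.7^3) / (3 × (1.62 × 10¹¹) × 0.00071) = 2.485 × 10⁻⁵ m = 0.02485 mm
  B: delta = (9000 × 1.5^3) / (3 × (1.14 × 10¹¹) × 0.00094) = 9.448 × 10⁻⁵ m = 0.09448 mm
0.09448 mm > 0.02485 mm, so B is larger.
Final answer: B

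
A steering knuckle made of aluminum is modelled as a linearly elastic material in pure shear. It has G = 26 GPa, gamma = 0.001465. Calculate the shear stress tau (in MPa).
Model: a linearly elastic material in pure shear, so tau = G·gamma.
Convert to SI units:
  G = 26 GPa = 2.6 × 10¹⁰ Pa
Substitute:
  tau = (2.6 × 10¹⁰) × 0.001465
  tau = 3.809 × 10⁷ Pa
Convert: tau = 3.809 × 10⁷ Pa = 38.09 MPa
Final answer: tau = 38.09 MPa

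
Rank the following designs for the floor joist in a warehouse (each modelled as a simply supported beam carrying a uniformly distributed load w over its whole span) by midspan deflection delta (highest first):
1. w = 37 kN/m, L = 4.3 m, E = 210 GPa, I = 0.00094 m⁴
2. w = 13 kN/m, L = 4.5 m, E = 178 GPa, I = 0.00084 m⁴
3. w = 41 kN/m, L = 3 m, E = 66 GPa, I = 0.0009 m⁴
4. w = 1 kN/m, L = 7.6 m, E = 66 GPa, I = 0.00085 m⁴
Model: a simply supported beam carrying a uniformly distributed load w over its whole span, so delta = (5·w·L^4) / (384·E·I) (SI units).
  Case 1: delta = (5 × 37000 × 4.3^4) / (384 × (2.1 × 10¹¹) × 0.00094) = 0.0008344 m = 0.8344 mm
  Case 2: delta = (5 × 13000 × 4.5^4) / (384 × (1.78 × 10¹¹) × 0.00084) = 0.0004642 m = 0.4642 mm
  Case 3: delta = (5 × 41000 × 3^4) / (384 × (6.6 × 10¹⁰) × 0.0009) = 0.000728 m = 0.728 mm
  Case 4: delta = (5 × 1000 × 7.6^4) / (384 × (6.6 × 10¹⁰) × 0.00085) = 0.0007743 m = 0.7743 mm
Ordering: 0.8344 mm (case 1) > 0.7743 mm (case 4) > 0.728 mm (case 3) > 0.4642 mm (case 2)
Final answer: 1, 4, 3, 2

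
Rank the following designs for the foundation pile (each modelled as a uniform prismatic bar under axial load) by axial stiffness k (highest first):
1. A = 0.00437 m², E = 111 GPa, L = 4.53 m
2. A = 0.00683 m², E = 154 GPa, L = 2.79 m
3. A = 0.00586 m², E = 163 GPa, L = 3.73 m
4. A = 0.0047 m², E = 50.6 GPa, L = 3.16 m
Model: a uniform prismatic bar under axial load, so k = (A·E) / L (SI units).
  Case 1: k = (0.00437 × (1.11 × 10¹¹)) / 4.53 = 1.071 × 10⁸ N/m = 107.1 MN/m
  Case 2: k = (0.00683 × (1.54 × 10¹¹)) / 2.79 = 3.77 × 10⁸ N/m = 377 MN/m
  Case 3: k = (0.00586 × (1.63 × 10¹¹)) / 3.73 = 2.561 × 10⁸ N/m = 256.1 MN/m
  Case 4: k = (0.0047 × (5.06 × 10¹⁰)) / 3.16 = 7.526 × 10⁷ N/m = 75.26 MN/m
Ordering: 377 MN/m (case 2) > 256.1 MN/m (case 3) > 107.1 MN/m (case 1) > 75.26 MN/m (case 4)
Final answer: 2, 3, 1, 4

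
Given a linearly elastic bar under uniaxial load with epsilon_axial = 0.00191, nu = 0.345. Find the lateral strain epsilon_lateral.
Model: a linearly elastic bar under uniaxial load, so epsilon_lateral = -nu·epsilon_axial.
Substitute:
  epsilon_lateral = -(0.345 × 0.00191)
  epsilon_lateral = -0.0006589
Final answer: epsilon_lateral = -0.0006589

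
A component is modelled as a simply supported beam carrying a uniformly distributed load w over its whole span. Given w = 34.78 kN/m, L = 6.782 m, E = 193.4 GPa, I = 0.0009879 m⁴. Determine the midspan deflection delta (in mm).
Model: a simply supported beam carrying a uniformly distributed load w over its whole span, so delta = (5·w·L^4) / (384·E·I).
Convert to SI units:
  w = 34.78 kN/m = 34780 N/m
  E = 193.4 GPa = 1.934 × 10¹¹ Pa
Substitute:
  delta = (5 × 34780 × 6.782^4) / (384 × (1.934 × 10¹¹) × 0.0009879)
  delta = 0.005015 m
Convert: delta = 0.005015 m = 5.015 mm
Final answer: delta = 5.015 mm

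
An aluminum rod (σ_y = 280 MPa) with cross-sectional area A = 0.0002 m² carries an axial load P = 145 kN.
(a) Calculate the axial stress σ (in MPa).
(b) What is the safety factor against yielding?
(a) Axial stress σ = P/A. Convert P = 145 kN = 145000 N.
  σ = 145000 / 0.0002 = 7.25 × 10⁸ Pa = 725 MPa
(b) Safety factor SF = σ_y/σ = 280 / 725 = 0.3862
Final answer: (a) σ = 725 MPa, (b) SF = 0.3862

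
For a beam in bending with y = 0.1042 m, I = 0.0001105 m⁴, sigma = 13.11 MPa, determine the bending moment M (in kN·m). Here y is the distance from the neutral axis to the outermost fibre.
Model: a beam in bending, so sigma = (M·y) / I.
Solve for M: M = (sigma·I) / y.
Convert to SI units:
  sigma = 13.11 MPa = 1.311 × 10⁷ Pa
Substitute:
  M = ((1.311 × 10⁷) × 0.0001105) / 0.1042
  M = 13900 N·m
Convert: M = 13900 N·m = 13.9 kN·m
Final answer: M = 13.9 kN·m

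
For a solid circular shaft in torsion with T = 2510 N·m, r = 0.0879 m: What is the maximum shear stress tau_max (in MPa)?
Model: a solid circular shaft in torsion, so tau_max = (2·T) / (π·r^3).
Substitute:
  tau_max = (2 × 2510) / (π × 0.0879^3)
  tau_max = 2.353 × 10⁶ Pa
Convert: tau_max = 2.353 × 10⁶ Pa = 2.353 MPa
Final answer: tau_max = 2.353 MPa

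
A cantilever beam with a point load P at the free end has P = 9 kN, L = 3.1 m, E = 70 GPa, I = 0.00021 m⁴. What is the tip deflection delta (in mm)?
Model: a cantilever beam with a point load P at the free end, so delta = (P·L^3) / (3·E·I).
Convert to SI units:
  P = 9 kN = 9000 N
  E = 70 GPa = 7 × 10¹⁰ Pa
Substitute:
  delta = (9000 × 3.1^3) / (3 × (7 × 10¹⁰) × 0.00021)
  delta = 0.00608 m
Convert: delta = 0.00608 m = 6.08 mm
Final answer: delta = 6.08 mm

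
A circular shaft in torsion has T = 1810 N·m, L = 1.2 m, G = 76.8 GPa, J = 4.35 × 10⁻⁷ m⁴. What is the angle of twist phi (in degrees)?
Model: a circular shaft in torsion, so phi = (T·L) / (G·J).
Convert to SI units:
  G = 76.8 GPa = 7.68 × 10¹⁰ Pa
Substitute:
  phi = (1810 × 1.2) / ((7.68 × 10¹⁰) × (4.35 × 10⁻⁷))
  phi = 0.06501 rad
Convert to degrees: phi = 0.06501 × 180/π = 3.725°
Final answer: phi = 3.725°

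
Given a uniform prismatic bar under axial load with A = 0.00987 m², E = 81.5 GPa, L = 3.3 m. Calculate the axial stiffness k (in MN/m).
Model: a uniform prismatic bar under axial load, so k = (A·E) / L.
Convert to SI units:
  E = 81.5 GPa = 8.15 × 10¹⁰ Pa
Substitute:
  k = (0.00987 × (8.15 × 10¹⁰)) / 3.3
  k = 2.438 × 10⁸ N/m
Convert: k = 2.438 × 10⁸ N/m = 243.8 MN/m
Final answer: k = 243.8 MN/m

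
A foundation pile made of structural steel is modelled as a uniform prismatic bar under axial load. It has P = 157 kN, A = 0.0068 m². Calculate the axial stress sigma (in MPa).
Model: a uniform prismatic bar under axial load, so sigma = P / A.
Convert to SI units:
  P = 157 kN = 157000 N
Substitute:
  sigma = 157000 / 0.0068
  sigma = 2.309 × 10⁷ Pa
Convert: sigma = 2.309 × 10⁷ Pa = 23.09 MPa
Final answer: sigma = 23.09 MPa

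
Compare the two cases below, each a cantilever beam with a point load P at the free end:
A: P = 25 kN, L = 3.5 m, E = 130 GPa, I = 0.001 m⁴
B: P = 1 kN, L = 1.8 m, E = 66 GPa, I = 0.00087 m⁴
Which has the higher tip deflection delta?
Model: a cantilever beam with a point load P at the free end, so delta = (P·L^3) / (3·E·I) (SI units).
  A: delta = (25000 × 3.5^3) / (3 × (1.3 × 10¹¹) × 0.001) = 0.002748 m = 2.748 mm
  B: delta = (1000 × 1.8^3) / (3 × (6.6 × 10¹⁰) × 0.00087) = 3.386 × 10⁻⁵ m = 0.03386 mm
2.748 mm > 0.03386 mm, so A is larger.
Final answer: A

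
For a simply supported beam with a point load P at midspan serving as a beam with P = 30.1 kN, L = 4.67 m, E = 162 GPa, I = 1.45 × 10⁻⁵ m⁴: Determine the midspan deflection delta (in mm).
Model: a simply supported beam with a point load P at midspan, so delta = (P·L^3) / (48·E·I).
Convert to SI units:
  P = 30.1 kN = 30100 N
  E = 162 GPa = 1.62 × 10¹¹ Pa
Substitute:
  delta = (30100 × 4.67^3) / (48 × (1.62 × 10¹¹) × (1.45 × 10⁻⁵))
  delta = 0.02719 m
Convert: delta = 0.02719 m = 27.19 mm
Final answer: delta = 27.19 mm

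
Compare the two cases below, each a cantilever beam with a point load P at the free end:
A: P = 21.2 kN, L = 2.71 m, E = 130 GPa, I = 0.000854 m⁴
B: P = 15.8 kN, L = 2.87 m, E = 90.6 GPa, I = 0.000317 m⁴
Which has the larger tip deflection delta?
Model: a cantilever beam with a point load P at the free end, so delta = (P·L^3) / (3·E·I) (SI units).
  A: delta = (21200 × 2.71^3) / (3 × (1.3 × 10¹¹) × 0.000854) = 0.001267 m = 1.267 mm
  B: delta = (15800 × 2.87^3) / (3 × (9.06 × 10¹⁰) × 0.000317) = 0.004335 m = 4.335 mm
4.335 mm > 1.267 mm, so B is larger.
Final answer: B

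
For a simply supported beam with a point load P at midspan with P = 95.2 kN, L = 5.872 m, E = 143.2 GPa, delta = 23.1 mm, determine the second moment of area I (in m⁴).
Model: a simply supported beam with a point load P at midspan, so delta = (P·L^3) / (48·E·I).
Solve for I: I = (P·L^3) / (48·delta·E).
Convert to SI units:
  P = 95.2 kN = 95200 N
  E = 143.2 GPa = 1.432 × 10¹¹ Pa
  delta = 23.1 mm = 0.0231 m
Substitute:
  I = (95200 × 5.872^3) / (48 × 0.0231 × (1.432 × 10¹¹))
  I = 0.0001214 m⁴
Final answer: I = 0.0001214 m⁴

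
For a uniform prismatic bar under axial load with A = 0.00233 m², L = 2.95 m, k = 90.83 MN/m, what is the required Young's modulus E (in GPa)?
Model: a uniform prismatic bar under axial load, so k = (A·E) / L.
Solve for E: E = (k·L) / A.
Convert to SI units:
  k = 90.83 MN/m = 9.083 × 10⁷ N/m
Substitute:
  E = ((9.083 × 10⁷) × 2.95) / 0.00233
  E = 1.15 × 10¹¹ Pa
Convert: E = 1.15 × 10¹¹ Pa = 115 GPa
Final answer: E = 115 GPa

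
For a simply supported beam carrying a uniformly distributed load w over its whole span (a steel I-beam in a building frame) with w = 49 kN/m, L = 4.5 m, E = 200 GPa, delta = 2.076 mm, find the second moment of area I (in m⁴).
Model: a simply supported beam carrying a uniformly distributed load w over its whole span, so delta = (5·w·L^4) / (384·E·I).
Solve for I: I = (5·w·L^4) / (384·delta·E).
Convert to SI units:
  w = 49 kN/m = 49000 N/m
  E = 200 GPa = 2 × 10¹¹ Pa
  delta = 2.076 mm = 0.002076 m
Substitute:
  I = (5 × 49000 × 4.5^4) / (384 × 0.002076 × (2 × 10¹¹))
  I = 0.0006301 m⁴
Final answer: I = 0.0006301 m⁴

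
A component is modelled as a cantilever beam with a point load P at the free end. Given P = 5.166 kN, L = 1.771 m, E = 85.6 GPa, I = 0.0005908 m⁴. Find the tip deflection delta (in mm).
Model: a cantilever beam with a point load P at the free end, so delta = (P·L^3) / (3·E·I).
Convert to SI units:
  P = 5.166 kN = 5166 N
  E = 85.6 GPa = 8.56 × 10¹⁰ Pa
Substitute:
  delta = (5166 × 1.771^3) / (3 × (8.56 × 10¹⁰) × 0.0005908)
  delta = 0.0001891 m
Convert: delta = 0.0001891 m = 0.1891 mm
Final answer: delta = 0.1891 mm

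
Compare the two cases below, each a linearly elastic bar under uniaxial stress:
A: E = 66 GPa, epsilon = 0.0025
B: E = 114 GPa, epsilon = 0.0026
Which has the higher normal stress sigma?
Model: a linearly elastic bar under uniaxial stress, so sigma = E·epsilon (SI units).
  A: sigma = (6.6 × 10¹⁰) × 0.0025 = 1.65 × 10⁸ Pa = 165 MPa
  B: sigma = (1.14 × 10¹¹) × 0.0026 = 2.964 × 10⁸ Pa = 296.4 MPa
296.4 MPa > 165 MPa, so B is larger.
Final answer: B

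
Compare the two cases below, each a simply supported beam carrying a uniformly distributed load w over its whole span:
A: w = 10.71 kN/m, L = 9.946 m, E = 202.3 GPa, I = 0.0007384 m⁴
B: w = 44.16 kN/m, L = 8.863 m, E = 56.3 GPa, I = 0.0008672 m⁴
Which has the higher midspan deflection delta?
Model: a simply supported beam carrying a uniformly distributed load w over its whole span, so delta = (5·w·L^4) / (384·E·I) (SI units).
  A: delta = (5 × 10710 × 9.946^4) / (384 × (2.023 × 10¹¹) × 0.0007384) = 0.009136 m = 9.136 mm
  B: delta = (5 × 44160 × 8.863^4) / (384 × (5.63 × 10¹⁰) × 0.0008672) = 0.07267 m = 72.67 mm
72.67 mm > 9.136 mm, so B is larger.
Final answer: B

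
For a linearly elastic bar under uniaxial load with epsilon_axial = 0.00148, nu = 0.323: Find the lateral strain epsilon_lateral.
Model: a linearly elastic bar under uniaxial load, so epsilon_lateral = -nu·epsilon_axial.
Substitute:
  epsilon_lateral = -(0.323 × 0.00148)
  epsilon_lateral = -0.000478
Final answer: epsilon_lateral = -0.000478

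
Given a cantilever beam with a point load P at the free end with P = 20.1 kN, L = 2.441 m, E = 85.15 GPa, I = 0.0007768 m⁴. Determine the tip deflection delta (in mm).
Model: a cantilever beam with a point load P at the free end, so delta = (P·L^3) / (3·E·I).
Convert to SI units:
  P = 20.1 kN = 20100 N
  E = 85.15 GPa = 8.515 × 10¹⁰ Pa
Substitute:
  delta = (20100 × 2.441^3) / (3 × (8.515 × 10¹⁰) × 0.0007768)
  delta = 0.001473 m
Convert: delta = 0.001473 m = 1.473 mm
Final answer: delta = 1.473 mm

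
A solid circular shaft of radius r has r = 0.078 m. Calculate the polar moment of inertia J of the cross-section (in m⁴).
Model: a solid circular shaft of radius r, so J = (π·r^4) / 2.
Substitute:
  J = (π × 0.078^4) / 2
  J = 5.814 × 10⁻⁵ m⁴
Final answer: J = 5.814 × 10⁻⁵ m⁴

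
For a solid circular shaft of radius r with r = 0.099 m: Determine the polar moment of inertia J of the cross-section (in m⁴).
Model: a solid circular shaft of radius r, so J = (π·r^4) / 2.
Substitute:
  J = (π × 0.099^4) / 2
  J = 0.0001509 m⁴
Final answer: J = 0.0001509 m⁴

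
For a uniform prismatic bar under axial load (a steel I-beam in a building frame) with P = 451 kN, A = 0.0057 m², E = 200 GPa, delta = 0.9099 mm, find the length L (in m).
Model: a uniform prismatic bar under axial load, so delta = (P·L) / (A·E).
Solve for L: L = (delta·A·E) / P.
Convert to SI units:
  P = 451 kN = 451000 N
  E = 200 GPa = 2 × 10¹¹ Pa
  delta = 0.9099 mm = 0.0009099 m
Substitute:
  L = (0.0009099 × 0.0057 × (2 × 10¹¹)) / 451000
  L = 2.3 m
Final answer: L = 2.3 m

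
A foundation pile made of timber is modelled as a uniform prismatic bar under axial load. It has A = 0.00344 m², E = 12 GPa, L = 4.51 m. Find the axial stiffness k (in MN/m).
Model: a uniform prismatic bar under axial load, so k = (A·E) / L.
Convert to SI units:
  E = 12 GPa = 1.2 × 10¹⁰ Pa
Substitute:
  k = (0.00344 × (1.2 × 10¹⁰)) / 4.51
  k = 9.153 × 10⁶ N/m
Convert: k = 9.153 × 10⁶ N/m = 9.153 MN/m
Final answer: k = 9.153 MN/m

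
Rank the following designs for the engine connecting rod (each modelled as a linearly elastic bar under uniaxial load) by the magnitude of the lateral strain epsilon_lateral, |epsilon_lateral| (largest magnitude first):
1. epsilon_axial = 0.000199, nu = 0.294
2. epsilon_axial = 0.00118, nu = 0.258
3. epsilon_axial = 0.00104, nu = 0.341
Model: a linearly elastic bar under uniaxial load, so epsilon_lateral = -nu·epsilon_axial (SI units).
  Case 1: epsilon_lateral = -(0.294 × 0.000199) = -5.851 × 10⁻⁵
  Case 2: epsilon_lateral = -(0.258 × 0.00118) = -0.0003044
  Case 3: epsilon_lateral = -(0.341 × 0.00104) = -0.0003546
Ordering by |epsilon_lateral|: 0.0003546 (case 3) > 0.0003044 (case 2) > 5.851 × 10⁻⁵ (case 1)
Final answer: 3, 2, 1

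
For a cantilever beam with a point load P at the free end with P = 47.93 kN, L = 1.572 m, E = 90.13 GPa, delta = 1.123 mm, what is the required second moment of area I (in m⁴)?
Model: a cantilever beam with a point load P at the free end, so delta = (P·L^3) / (3·E·I).
Solve for I: I = (P·L^3) / (3·delta·E).
Convert to SI units:
  P = 47.93 kN = 47930 N
  E = 90.13 GPa = 9.013 × 10¹⁰ Pa
  delta = 1.123 mm = 0.001123 m
Substitute:
  I = (47930 × 1.572^3) / (3 × 0.001123 × (9.013 × 10¹⁰))
  I = 0.0006132 m⁴
Final answer: I = 0.0006132 m⁴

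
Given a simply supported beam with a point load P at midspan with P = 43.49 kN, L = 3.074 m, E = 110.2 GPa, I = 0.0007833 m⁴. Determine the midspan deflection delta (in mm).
Model: a simply supported beam with a point load P at midspan, so delta = (P·L^3) / (48·E·I).
Convert to SI units:
  P = 43.49 kN = 43490 N
  E = 110.2 GPa = 1.102 × 10¹¹ Pa
Substitute:
  delta = (43490 × 3.074^3) / (48 × (1.102 × 10¹¹) × 0.0007833)
  delta = 0.0003049 m
Convert: delta = 0.0003049 m = 0.3049 mm
Final answer: delta = 0.3049 mm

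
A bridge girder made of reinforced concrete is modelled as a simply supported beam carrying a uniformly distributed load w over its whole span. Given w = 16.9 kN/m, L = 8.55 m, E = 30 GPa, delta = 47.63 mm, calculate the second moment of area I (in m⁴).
Model: a simply supported beam carrying a uniformly distributed load w over its whole span, so delta = (5·w·L^4) / (384·E·I).
Solve for I: I = (5·w·L^4) / (384·delta·E).
Convert to SI units:
  w = 16.9 kN/m = 16900 N/m
  E = 30 GPa = 3 × 10¹⁰ Pa
  delta = 47.63 mm = 0.04763 m
Substitute:
  I = (5 × 16900 × 8.55^4) / (384 × 0.04763 × (3 × 10¹⁰))
  I = 0.000823 m⁴
Final answer: I = 0.000823 m⁴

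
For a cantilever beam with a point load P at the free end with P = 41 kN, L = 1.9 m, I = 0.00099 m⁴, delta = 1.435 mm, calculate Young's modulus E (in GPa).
Model: a cantilever beam with a point load P at the free end, so delta = (P·L^3) / (3·E·I).
Solve for E: E = (P·L^3) / (3·delta·I).
Convert to SI units:
  P = 41 kN = 41000 N
  delta = 1.435 mm = 0.001435 m
Substitute:
  E = (41000 × 1.9^3) / (3 × 0.001435 × 0.00099)
  E = 6.598 × 10¹⁰ Pa
Convert: E = 6.598 × 10¹⁰ Pa = 65.98 GPa
Final answer: E = 65.98 GPa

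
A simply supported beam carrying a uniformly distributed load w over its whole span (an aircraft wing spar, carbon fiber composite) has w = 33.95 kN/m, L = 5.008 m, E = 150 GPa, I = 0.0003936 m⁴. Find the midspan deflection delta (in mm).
Model: a simply supported beam carrying a uniformly distributed load w over its whole span, so delta = (5·w·L^4) / (384·E·I).
Convert to SI units:
  w = 33.95 kN/m = 33950 N/m
  E = 150 GPa = 1.5 × 10¹¹ Pa
Substitute:
  delta = (5 × 33950 × 5.008^4) / (384 × (1.5 × 10¹¹) × 0.0003936)
  delta = 0.00471 m
Convert: delta = 0.00471 m = 4.71 mm
Final answer: delta = 4.71 mm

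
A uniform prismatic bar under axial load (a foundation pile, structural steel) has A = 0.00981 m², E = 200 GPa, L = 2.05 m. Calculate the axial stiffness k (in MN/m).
Model: a uniform prismatic bar under axial load, so k = (A·E) / L.
Convert to SI units:
  E = 200 GPa = 2 × 10¹¹ Pa
Substitute:
  k = (0.00981 × (2 × 10¹¹)) / 2.05
  k = 9.571 × 10⁸ N/m
Convert: k = 9.571 × 10⁸ N/m = 957.1 MN/m
Final answer: k = 957.1 MN/m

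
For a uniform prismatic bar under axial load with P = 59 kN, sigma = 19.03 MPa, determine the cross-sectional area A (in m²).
Model: a uniform prismatic bar under axial load, so sigma = P / A.
Solve for A: A = P / sigma.
Convert to SI units:
  P = 59 kN = 59000 N
  sigma = 19.03 MPa = 1.903 × 10⁷ Pa
Substitute:
  A = 59000 / (1.903 × 10⁷)
  A = 0.0031 m²
Final answer: A = 0.0031 m²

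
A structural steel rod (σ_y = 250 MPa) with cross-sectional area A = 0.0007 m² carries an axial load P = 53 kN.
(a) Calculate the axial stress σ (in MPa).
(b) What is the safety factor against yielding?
(a) Axial stress σ = P/A. Convert P = 53 kN = 53000 N.
  σ = 53000 / 0.0007 = 7.571 × 10⁷ Pa = 75.71 MPa
(b) Safety factor SF = σ_y/σ = 250 / 75.71 = 3.302
Final answer: (a) σ = 75.71 MPa, (b) SF = 3.302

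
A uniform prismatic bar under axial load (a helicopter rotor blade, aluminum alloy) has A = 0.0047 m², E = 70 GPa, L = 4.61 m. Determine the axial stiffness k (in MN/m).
Model: a uniform prismatic bar under axial load, so k = (A·E) / L.
Convert to SI units:
  E = 70 GPa = 7 × 10¹⁰ Pa
Substitute:
  k = (0.0047 × (7 × 10¹⁰)) / 4.61
  k = 7.137 × 10⁷ N/m
Convert: k = 7.137 × 10⁷ N/m = 71.37 MN/m
Final answer: k = 71.37 MN/m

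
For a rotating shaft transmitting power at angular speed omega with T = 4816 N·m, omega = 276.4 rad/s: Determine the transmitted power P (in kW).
Model: a rotating shaft transmitting power at angular speed omega, so P = T·omega.
Substitute:
  P = 4816 × 276.4
  P = 1.331 × 10⁶ W
Convert: P = 1.331 × 10⁶ W = 1331 kW
Final answer: P = 1331 kW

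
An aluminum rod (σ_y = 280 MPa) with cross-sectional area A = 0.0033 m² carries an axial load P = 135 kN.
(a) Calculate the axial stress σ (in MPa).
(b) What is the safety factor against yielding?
(a) Axial stress σ = P/A. Convert P = 135 kN = 135000 N.
  σ = 135000 / 0.0033 = 4.091 × 10⁷ Pa = 40.91 MPa
(b) Safety factor SF = σ_y/σ = 280 / 40.91 = 6.844
Final answer: (a) σ = 40.91 MPa, (b) SF = 6.844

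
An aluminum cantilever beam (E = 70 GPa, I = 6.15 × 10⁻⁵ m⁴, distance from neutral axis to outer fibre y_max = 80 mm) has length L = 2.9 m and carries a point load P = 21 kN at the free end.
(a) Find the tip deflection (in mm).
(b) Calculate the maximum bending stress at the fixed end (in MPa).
(a) Tip deflection of a cantilever with an end point load: δ = P·L^3 / (3·E·I). Convert P = 21 kN = 21000 N, E = 70 GPa = 7 × 10¹⁰ Pa.
  δ = (21000 × 2.9^3) / (3 × (7 × 10¹⁰) × (6.15 × 10⁻⁵)) = 0.03966 m = 39.66 mm
(b) Maximum bending moment at the fixed end: M = P·L = 21000 × 2.9 = 60900 N·m. Convert y_max = 80 mm = 0.08 m.
  σ = M·y_max / I = (60900 × 0.08) / (6.15 × 10⁻⁵) = 7.922 × 10⁷ Pa = 79.22 MPa
Final answer: (a) δ = 39.66 mm, (b) σ = 79.22 MPa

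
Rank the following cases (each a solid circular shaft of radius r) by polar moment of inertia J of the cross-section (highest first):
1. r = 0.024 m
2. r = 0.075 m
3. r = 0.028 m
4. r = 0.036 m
Model: a solid circular shaft of radius r, so J = (π·r^4) / 2 (SI units).
  Case 1: J = (π × 0.024^4) / 2 = 5.212 × 10⁻⁷ m⁴
  Case 2: J = (π × 0.075^4) / 2 = 4.97 × 10⁻⁵ m⁴
  Case 3: J = (π × 0.028^4) / 2 = 9.655 × 10⁻⁷ m⁴
  Case 4: J = (π × 0.036^4) / 2 = 2.638 × 10⁻⁶ m⁴
Ordering: 4.97 × 10⁻⁵ m⁴ (case 2) > 2.638 × 10⁻⁶ m⁴ (case 4) > 9.655 × 10⁻⁷ m⁴ (case 3) > 5.212 × 10⁻⁷ m⁴ (case 1)
Final answer: 2, 4, 3, 1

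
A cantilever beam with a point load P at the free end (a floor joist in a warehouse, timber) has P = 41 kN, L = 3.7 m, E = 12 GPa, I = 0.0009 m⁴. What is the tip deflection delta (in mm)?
Model: a cantilever beam with a point load P at the free end, so delta = (P·L^3) / (3·E·I).
Convert to SI units:
  P = 41 kN = 41000 N
  E = 12 GPa = 1.2 × 10¹⁰ Pa
Substitute:
  delta = (41000 × 3.7^3) / (3 × (1.2 × 10¹⁰) × 0.0009)
  delta = 0.0641 m
Convert: delta = 0.0641 m = 64.1 mm
Final answer: delta = 64.1 mm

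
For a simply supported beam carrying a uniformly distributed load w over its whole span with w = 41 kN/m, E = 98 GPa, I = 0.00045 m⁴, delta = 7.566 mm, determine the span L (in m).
Model: a simply supported beam carrying a uniformly distributed load w over its whole span, so delta = (5·w·L^4) / (384·E·I).
Solve for L: L = ((384·delta·E·I) / (5·w))^(1/4).
Convert to SI units:
  w = 41 kN/m = 41000 N/m
  E = 98 GPa = 9.8 × 10¹⁰ Pa
  delta = 7.566 mm = 0.007566 m
Substitute:
  L = ((384 × 0.007566 × (9.8 × 10¹⁰) × 0.00045) / (5 × 41000))^(1/4)
  L = 5 m
Final answer: L = 5 m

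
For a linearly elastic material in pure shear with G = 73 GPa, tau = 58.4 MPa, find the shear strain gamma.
Model: a linearly elastic material in pure shear, so tau = G·gamma.
Solve for gamma: gamma = tau / G.
Convert to SI units:
  G = 73 GPa = 7.3 × 10¹⁰ Pa
  tau = 58.4 MPa = 5.84 × 10⁷ Pa
Substitute:
  gamma = (5.84 × 10⁷) / (7.3 × 10¹⁰)
  gamma = 0.0008
Final answer: gamma = 0.0008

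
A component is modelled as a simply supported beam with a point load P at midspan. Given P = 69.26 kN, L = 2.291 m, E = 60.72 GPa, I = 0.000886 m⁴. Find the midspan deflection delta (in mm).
Model: a simply supported beam with a point load P at midspan, so delta = (P·L^3) / (48·E·I).
Convert to SI units:
  P = 69.26 kN = 69260 N
  E = 60.72 GPa = 6.072 × 10¹⁰ Pa
Substitute:
  delta = (69260 × 2.291^3) / (48 × (6.072 × 10¹⁰) × 0.000886)
  delta = 0.0003225 m
Convert: delta = 0.0003225 m = 0.3225 mm
Final answer: delta = 0.3225 mm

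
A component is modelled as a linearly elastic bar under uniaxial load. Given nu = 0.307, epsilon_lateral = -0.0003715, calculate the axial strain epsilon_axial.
Model: a linearly elastic bar under uniaxial load, so epsilon_lateral = -nu·epsilon_axial.
Solve for epsilon_axial: epsilon_axial = -epsilon_lateral / nu.
Substitute:
  epsilon_axial = -(-0.0003715) / 0.307
  epsilon_axial = 0.00121
Final answer: epsilon_axial = 0.00121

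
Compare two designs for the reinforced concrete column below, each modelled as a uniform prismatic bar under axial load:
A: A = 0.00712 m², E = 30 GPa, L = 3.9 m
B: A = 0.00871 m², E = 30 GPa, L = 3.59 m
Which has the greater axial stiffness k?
Model: a uniform prismatic bar under axial load, so k = (A·E) / L (SI units).
  A: k = (0.00712 × (3 × 10¹⁰)) / 3.9 = 5.477 × 10⁷ N/m = 54.77 MN/m
  B: k = (0.00871 × (3 × 10¹⁰)) / 3.59 = 7.279 × 10⁷ N/m = 72.79 MN/m
72.79 MN/m > 54.77 MN/m, so B is larger.
Final answer: B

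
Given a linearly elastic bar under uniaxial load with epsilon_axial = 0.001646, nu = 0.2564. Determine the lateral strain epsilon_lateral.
Model: a linearly elastic bar under uniaxial load, so epsilon_lateral = -nu·epsilon_axial.
Substitute:
  epsilon_lateral = -(0.2564 × 0.001646)
  epsilon_lateral = -0.000422
Final answer: epsilon_lateral = -0.000422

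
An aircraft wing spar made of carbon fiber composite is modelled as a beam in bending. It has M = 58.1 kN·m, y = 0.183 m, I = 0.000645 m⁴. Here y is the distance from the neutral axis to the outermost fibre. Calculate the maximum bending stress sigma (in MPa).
Model: a beam in bending, so sigma = (M·y) / I.
Convert to SI units:
  M = 58.1 kN·m = 58100 N·m
Substitute:
  sigma = (58100 × 0.183) / 0.000645
  sigma = 1.648 × 10⁷ Pa
Convert: sigma = 1.648 × 10⁷ Pa = 16.48 MPa
Final answer: sigma = 16.48 MPa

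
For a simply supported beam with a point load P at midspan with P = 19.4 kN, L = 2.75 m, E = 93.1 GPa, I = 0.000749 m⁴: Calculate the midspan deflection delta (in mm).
Model: a simply supported beam with a point load P at midspan, so delta = (P·L^3) / (48·E·I).
Convert to SI units:
  P = 19.4 kN = 19400 N
  E = 93.1 GPa = 9.31 × 10¹⁰ Pa
Substitute:
  delta = (19400 × 2.75^3) / (48 × (9.31 × 10¹⁰) × 0.000749)
  delta = 0.0001205 m
Convert: delta = 0.0001205 m = 0.1205 mm
Final answer: delta = 0.1205 mm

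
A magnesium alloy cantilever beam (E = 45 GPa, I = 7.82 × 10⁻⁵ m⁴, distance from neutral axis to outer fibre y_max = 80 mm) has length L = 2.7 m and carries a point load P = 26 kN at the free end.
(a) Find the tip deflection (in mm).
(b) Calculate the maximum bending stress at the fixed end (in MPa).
(a) Tip deflection of a cantilever with an end point load: δ = P·L^3 / (3·E·I). Convert P = 26 kN = 26000 N, E = 45 GPa = 4.5 × 10¹⁰ Pa.
  δ = (26000 × 2.7^3) / (3 × (4.5 × 10¹⁰) × (7.82 × 10⁻⁵)) = 0.04848 m = 48.48 mm
(b) Maximum bending moment at the fixed end: M = P·L = 26000 × 2.7 = 70200 N·m. Convert y_max = 80 mm = 0.08 m.
  σ = M·y_max / I = (70200 × 0.08) / (7.82 × 10⁻⁵) = 7.182 × 10⁷ Pa = 71.82 MPa
Final answer: (a) δ = 48.48 mm, (b) σ = 71.82 MPa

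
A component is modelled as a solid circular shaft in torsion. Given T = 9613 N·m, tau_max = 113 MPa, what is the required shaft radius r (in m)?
Model: a solid circular shaft in torsion, so tau_max = (2·T) / (π·r^3).
Solve for r: r = ((2·T) / (π·tau_max))^(1/3).
Convert to SI units:
  tau_max = 113 MPa = 1.13 × 10⁸ Pa
Substitute:
  r = ((2 × 9613) / (π × (1.13 × 10⁸)))^(1/3)
  r = 0.03783 m
Final answer: r = 0.03783 m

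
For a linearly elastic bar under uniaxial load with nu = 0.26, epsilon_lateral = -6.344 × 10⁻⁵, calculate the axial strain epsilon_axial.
Model: a linearly elastic bar under uniaxial load, so epsilon_lateral = -nu·epsilon_axial.
Solve for epsilon_axial: epsilon_axial = -epsilon_lateral / nu.
Substitute:
  epsilon_axial = -(-6.344 × 10⁻⁵) / 0.26
  epsilon_axial = 0.000244
Final answer: epsilon_axial = 0.000244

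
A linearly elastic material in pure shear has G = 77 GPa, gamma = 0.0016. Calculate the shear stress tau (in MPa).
Model: a linearly elastic material in pure shear, so tau = G·gamma.
Convert to SI units:
  G = 77 GPa = 7.7 × 10¹⁰ Pa
Substitute:
  tau = (7.7 × 10¹⁰) × 0.0016
  tau = 1.232 × 10⁸ Pa
Convert: tau = 1.232 × 10⁸ Pa = 123.2 MPa
Final answer: tau = 123.2 MPa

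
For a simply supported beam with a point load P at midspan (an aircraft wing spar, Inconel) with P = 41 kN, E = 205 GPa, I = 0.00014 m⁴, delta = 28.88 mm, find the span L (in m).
Model: a simply supported beam with a point load P at midspan, so delta = (P·L^3) / (48·E·I).
Solve for L: L = ((48·delta·E·I) / P)^(1/3).
Convert to SI units:
  P = 41 kN = 41000 N
  E = 205 GPa = 2.05 × 10¹¹ Pa
  delta = 28.88 mm = 0.02888 m
Substitute:
  L = ((48 × 0.02888 × (2.05 × 10¹¹) × 0.00014) / 41000)^(1/3)
  L = 9.9 m
Final answer: L = 9.9 m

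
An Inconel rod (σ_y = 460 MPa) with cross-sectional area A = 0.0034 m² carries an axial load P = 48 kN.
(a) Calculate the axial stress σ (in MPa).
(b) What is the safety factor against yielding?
(a) Axial stress σ = P/A. Convert P = 48 kN = 48000 N.
  σ = 48000 / 0.0034 = 1.412 × 10⁷ Pa = 14.12 MPa
(b) Safety factor SF = σ_y/σ = 460 / 14.12 = 32.58
Final answer: (a) σ = 14.12 MPa, (b) SF = 32.58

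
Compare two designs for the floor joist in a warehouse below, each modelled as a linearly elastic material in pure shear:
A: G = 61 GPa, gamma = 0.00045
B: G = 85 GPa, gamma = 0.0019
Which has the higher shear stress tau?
Model: a linearly elastic material in pure shear, so tau = G·gamma (SI units).
  A: tau = (6.1 × 10¹⁰) × 0.00045 = 2.745 × 10⁷ Pa = 27.45 MPa
  B: tau = (8.5 × 10¹⁰) × 0.0019 = 1.615 × 10⁸ Pa = 161.5 MPa
161.5 MPa > 27.45 MPa, so B is larger.
Final answer: B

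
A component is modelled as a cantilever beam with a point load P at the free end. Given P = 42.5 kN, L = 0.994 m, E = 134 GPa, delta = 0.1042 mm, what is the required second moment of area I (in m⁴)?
Model: a cantilever beam with a point load P at the free end, so delta = (P·L^3) / (3·E·I).
Solve for I: I = (P·L^3) / (3·delta·E).
Convert to SI units:
  P = 42.5 kN = 42500 N
  E = 134 GPa = 1.34 × 10¹¹ Pa
  delta = 0.1042 mm = 0.0001042 m
Substitute:
  I = (42500 × 0.994^3) / (3 × 0.0001042 × (1.34 × 10¹¹))
  I = 0.0009964 m⁴
Final answer: I = 0.0009964 m⁴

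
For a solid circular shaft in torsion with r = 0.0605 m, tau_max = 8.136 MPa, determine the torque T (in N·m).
Model: a solid circular shaft in torsion, so tau_max = (2·T) / (π·r^3).
Solve for T: T = (π·tau_max·r^3) / 2.
Convert to SI units:
  tau_max = 8.136 MPa = 8.136 × 10⁶ Pa
Substitute:
  T = (π × (8.136 × 10⁶) × 0.0605^3) / 2
  T = 2830 N·m
Final answer: T = 2830 N·m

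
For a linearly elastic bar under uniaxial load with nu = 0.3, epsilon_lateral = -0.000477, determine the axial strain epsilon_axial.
Model: a linearly elastic bar under uniaxial load, so epsilon_lateral = -nu·epsilon_axial.
Solve for epsilon_axial: epsilon_axial = -epsilon_lateral / nu.
Substitute:
  epsilon_axial = -(-0.000477) / 0.3
  epsilon_axial = 0.00159
Final answer: epsilon_axial = 0.00159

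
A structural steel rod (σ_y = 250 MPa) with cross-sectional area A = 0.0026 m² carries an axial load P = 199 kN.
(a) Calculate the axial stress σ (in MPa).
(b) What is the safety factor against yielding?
(a) Axial stress σ = P/A. Convert P = 199 kN = 199000 N.
  σ = 199000 / 0.0026 = 7.654 × 10⁷ Pa = 76.54 MPa
(b) Safety factor SF = σ_y/σ = 250 / 76.54 = 3.266
Final answer: (a) σ = 76.54 MPa, (b) SF = 3.266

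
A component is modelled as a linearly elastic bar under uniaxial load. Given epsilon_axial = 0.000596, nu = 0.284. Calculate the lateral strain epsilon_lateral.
Model: a linearly elastic bar under uniaxial load, so epsilon_lateral = -nu·epsilon_axial.
Substitute:
  epsilon_lateral = -(0.284 × 0.000596)
  epsilon_lateral = -0.0001693
Final answer: epsilon_lateral = -0.0001693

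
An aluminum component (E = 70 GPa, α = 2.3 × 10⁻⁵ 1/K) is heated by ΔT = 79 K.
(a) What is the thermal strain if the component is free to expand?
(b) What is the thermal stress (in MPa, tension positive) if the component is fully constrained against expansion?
(a) Free thermal strain ε_th = α·ΔT = (2.3 × 10⁻⁵) × 79 = 0.001817
(b) Fully constrained, the expansion is suppressed, so σ = -E·α·ΔT. Convert E = 70 GPa = 7 × 10¹⁰ Pa.
  σ = -(7 × 10¹⁰) × (2.3 × 10⁻⁵) × 79 = -1.272 × 10⁸ Pa = -127.2 MPa (compressive)
Final answer: (a) ε_th = 0.001817, (b) σ = -127.2 MPa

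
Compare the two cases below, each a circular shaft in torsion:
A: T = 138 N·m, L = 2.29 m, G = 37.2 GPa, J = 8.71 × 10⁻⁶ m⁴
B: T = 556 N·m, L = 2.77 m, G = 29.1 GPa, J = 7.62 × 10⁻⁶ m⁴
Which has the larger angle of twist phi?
Model: a circular shaft in torsion, so phi = (T·L) / (G·J) (SI units).
  A: phi = (138 × 2.29) / ((3.72 × 10¹⁰) × (8.71 × 10⁻⁶)) = 0.0009753 rad = 0.05588°
  B: phi = (556 × 2.77) / ((2.91 × 10¹⁰) × (7.62 × 10⁻⁶)) = 0.006946 rad = 0.398°
0.398° > 0.05588°, so B is larger.
Final answer: B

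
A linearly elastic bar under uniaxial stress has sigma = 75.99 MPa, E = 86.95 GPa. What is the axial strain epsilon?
Model: a linearly elastic bar under uniaxial stress, so epsilon = sigma / E.
Convert to SI units:
  sigma = 75.99 MPa = 7.599 × 10⁷ Pa
  E = 86.95 GPa = 8.695 × 10¹⁰ Pa
Substitute:
  epsilon = (7.599 × 10⁷) / (8.695 × 10¹⁰)
  epsilon = 0.000874
Final answer: epsilon = 0.000874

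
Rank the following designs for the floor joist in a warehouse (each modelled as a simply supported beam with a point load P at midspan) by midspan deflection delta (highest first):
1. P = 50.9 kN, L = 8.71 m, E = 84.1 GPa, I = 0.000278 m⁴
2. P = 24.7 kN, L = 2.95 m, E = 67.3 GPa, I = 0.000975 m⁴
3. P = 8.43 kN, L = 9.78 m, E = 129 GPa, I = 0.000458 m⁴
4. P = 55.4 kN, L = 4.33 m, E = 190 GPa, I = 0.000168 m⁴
Model: a simply supported beam with a point load P at midspan, so delta = (P·L^3) / (48·E·I) (SI units).
  Case 1: delta = (50900 × 8.71^3) / (48 × (8.41 × 10¹⁰) × 0.000278) = 0.02997 m = 29.97 mm
  Case 2: delta = (24700 × 2.95^3) / (48 × (6.73 × 10¹⁰) × 0.000975) = 0.0002013 m = 0.2013 mm
  Case 3: delta = (8430 × 9.78^3) / (48 × (1.29 × 10¹¹) × 0.000458) = 0.002781 m = 2.781 mm
  Case 4: delta = (55400 × 4.33^3) / (48 × (1.9 × 10¹¹) × 0.000168) = 0.002935 m = 2.935 mm
Ordering: 29.97 mm (case 1) > 2.935 mm (case 4) > 2.781 mm (case 3) > 0.2013 mm (case 2)
Final answer: 1, 4, 3, 2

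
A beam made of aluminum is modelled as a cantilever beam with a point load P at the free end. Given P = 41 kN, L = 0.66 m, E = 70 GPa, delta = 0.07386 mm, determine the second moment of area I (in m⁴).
Model: a cantilever beam with a point load P at the free end, so delta = (P·L^3) / (3·E·I).
Solve for I: I = (P·L^3) / (3·delta·E).
Convert to SI units:
  P = 41 kN = 41000 N
  E = 70 GPa = 7 × 10¹⁰ Pa
  delta = 0.07386 mm = 7.386 × 10⁻⁵ m
Substitute:
  I = (41000 × 0.66^3) / (3 × (7.386 × 10⁻⁵) × (7 × 10¹⁰))
  I = 0.00076 m⁴
Final answer: I = 0.00076 m⁴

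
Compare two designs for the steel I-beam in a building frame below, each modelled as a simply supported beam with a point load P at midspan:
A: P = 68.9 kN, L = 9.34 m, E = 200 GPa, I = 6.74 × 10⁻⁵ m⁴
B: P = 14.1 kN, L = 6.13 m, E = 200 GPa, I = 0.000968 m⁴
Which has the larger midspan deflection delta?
Model: a simply supported beam with a point load P at midspan, so delta = (P·L^3) / (48·E·I) (SI units).
  A: delta = (68900 × 9.34^3) / (48 × (2 × 10¹¹) × (6.74 × 10⁻⁵)) = 0.08676 m = 86.76 mm
  B: delta = (14100 × 6.13^3) / (48 × (2 × 10¹¹) × 0.000968) = 0.0003495 m = 0.3495 mm
86.76 mm > 0.3495 mm, so A is larger.
Final answer: A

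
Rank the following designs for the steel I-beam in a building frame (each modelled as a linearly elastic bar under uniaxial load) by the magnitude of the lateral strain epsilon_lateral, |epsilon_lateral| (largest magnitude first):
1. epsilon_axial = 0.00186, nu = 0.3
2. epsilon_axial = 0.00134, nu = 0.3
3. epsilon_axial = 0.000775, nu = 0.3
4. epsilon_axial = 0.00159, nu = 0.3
Model: a linearly elastic bar under uniaxial load, so epsilon_lateral = -nu·epsilon_axial (SI units).
  Case 1: epsilon_lateral = -(0.3 × 0.00186) = -0.000558
  Case 2: epsilon_lateral = -(0.3 × 0.00134) = -0.000402
  Case 3: epsilon_lateral = -(0.3 × 0.000775) = -0.0002325
  Case 4: epsilon_lateral = -(0.3 × 0.00159) = -0.000477
Ordering by |epsilon_lateral|: 0.000558 (case 1) > 0.000477 (case 4) > 0.000402 (case 2) > 0.0002325 (case 3)
Final answer: 1, 4, 2, 3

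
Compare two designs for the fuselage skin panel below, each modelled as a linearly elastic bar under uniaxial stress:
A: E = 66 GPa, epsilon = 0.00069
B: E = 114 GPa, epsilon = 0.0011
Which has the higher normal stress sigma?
Model: a linearly elastic bar under uniaxial stress, so sigma = E·epsilon (SI units).
  A: sigma = (6.6 × 10¹⁰) × 0.00069 = 4.554 × 10⁷ Pa = 45.54 MPa
  B: sigma = (1.14 × 10¹¹) × 0.0011 = 1.254 × 10⁸ Pa = 125.4 MPa
125.4 MPa > 45.54 MPa, so B is larger.
Final answer: B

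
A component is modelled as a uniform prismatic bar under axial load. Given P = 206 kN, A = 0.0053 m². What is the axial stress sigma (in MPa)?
Model: a uniform prismatic bar under axial load, so sigma = P / A.
Convert to SI units:
  P = 206 kN = 206000 N
Substitute:
  sigma = 206000 / 0.0053
  sigma = 3.887 × 10⁷ Pa
Convert: sigma = 3.887 × 10⁷ Pa = 38.87 MPa
Final answer: sigma = 38.87 MPa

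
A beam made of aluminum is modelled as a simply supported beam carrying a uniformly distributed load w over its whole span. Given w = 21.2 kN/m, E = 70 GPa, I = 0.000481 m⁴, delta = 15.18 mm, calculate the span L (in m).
Model: a simply supported beam carrying a uniformly distributed load w over its whole span, so delta = (5·w·L^4) / (384·E·I).
Solve for L: L = ((384·delta·E·I) / (5·w))^(1/4).
Convert to SI units:
  w = 21.2 kN/m = 21200 N/m
  E = 70 GPa = 7 × 10¹⁰ Pa
  delta = 15.18 mm = 0.01518 m
Substitute:
  L = ((384 × 0.01518 × (7 × 10¹⁰) × 0.000481) / (5 × 21200))^(1/4)
  L = 6.56 m
Final answer: L = 6.56 m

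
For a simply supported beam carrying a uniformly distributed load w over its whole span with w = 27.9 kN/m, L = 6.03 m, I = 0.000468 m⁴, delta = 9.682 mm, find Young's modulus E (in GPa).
Model: a simply supported beam carrying a uniformly distributed load w over its whole span, so delta = (5·w·L^4) / (384·E·I).
Solve for E: E = (5·w·L^4) / (384·delta·I).
Convert to SI units:
  w = 27.9 kN/m = 27900 N/m
  delta = 9.682 mm = 0.009682 m
Substitute:
  E = (5 × 27900 × 6.03^4) / (384 × 0.009682 × 0.000468)
  E = 1.06 × 10¹¹ Pa
Convert: E = 1.06 × 10¹¹ Pa = 106 GPa
Final answer: E = 106 GPa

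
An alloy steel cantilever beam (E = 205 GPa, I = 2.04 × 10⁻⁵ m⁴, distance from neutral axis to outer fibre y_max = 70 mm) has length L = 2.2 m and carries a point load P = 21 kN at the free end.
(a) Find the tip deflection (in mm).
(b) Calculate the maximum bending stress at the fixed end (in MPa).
(a) Tip deflection of a cantilever with an end point load: δ = P·L^3 / (3·E·I). Convert P = 21 kN = 21000 N, E = 205 GPa = 2.05 × 10¹¹ Pa.
  δ = (21000 × 2.2^3) / (3 × (2.05 × 10¹¹) × (2.04 × 10⁻⁵)) = 0.01782 m = 17.82 mm
(b) Maximum bending moment at the fixed end: M = P·L = 21000 × 2.2 = 46200 N·m. Convert y_max = 70 mm = 0.07 m.
  σ = M·y_max / I = (46200 × 0.07) / (2.04 × 10⁻⁵) = 1.585 × 10⁸ Pa = 158.5 MPa
Final answer: (a) δ = 17.82 mm, (b) σ = 158.5 MPa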